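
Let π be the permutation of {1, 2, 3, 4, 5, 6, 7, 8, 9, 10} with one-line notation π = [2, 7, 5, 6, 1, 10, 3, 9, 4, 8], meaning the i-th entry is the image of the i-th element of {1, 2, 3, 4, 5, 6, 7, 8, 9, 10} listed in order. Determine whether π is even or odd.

In disjoint-cycle form the cycle lengths are 5, 5.
A cycle is odd iff its length is even; π has 0 even-length cycles, so sgn(π) = (−1)^0 and π is even.

even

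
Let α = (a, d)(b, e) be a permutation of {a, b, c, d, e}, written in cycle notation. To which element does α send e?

b

In the cycle (b, e), e is followed by b, so α(e) = b.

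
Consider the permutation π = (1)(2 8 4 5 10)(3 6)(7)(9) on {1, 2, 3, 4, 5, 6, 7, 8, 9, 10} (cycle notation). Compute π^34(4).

8

4 lies in the 5-cycle (2 8 4 5 10).
Powers repeat with period 5 on this cycle, and 34 mod 5 = 4, so π^34(4) = π^4(4).
Stepping 4 places around the cycle: 4 → 5 → 10 → 2 → 8.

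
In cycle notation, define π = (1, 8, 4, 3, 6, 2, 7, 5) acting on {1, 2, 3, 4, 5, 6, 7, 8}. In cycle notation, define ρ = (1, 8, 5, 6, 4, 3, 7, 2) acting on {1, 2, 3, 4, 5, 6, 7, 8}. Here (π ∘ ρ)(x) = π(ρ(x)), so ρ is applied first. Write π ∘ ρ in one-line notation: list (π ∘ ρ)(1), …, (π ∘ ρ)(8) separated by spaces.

(π ∘ ρ)(x) = π(ρ(x)). Computing each image: π(ρ(1)) = π(8) = 4, π(ρ(2)) = π(1) = 8, π(ρ(3)) = π(7) = 5, π(ρ(4)) = π(3) = 6, π(ρ(5)) = π(6) = 2, π(ρ(6)) = π(4) = 3, π(ρ(7)) = π(2) = 7, π(ρ(8)) = π(5) = 1.
Hence π ∘ ρ = [4 8 5 6 2 3 7 1].

4 8 5 6 2 3 7 1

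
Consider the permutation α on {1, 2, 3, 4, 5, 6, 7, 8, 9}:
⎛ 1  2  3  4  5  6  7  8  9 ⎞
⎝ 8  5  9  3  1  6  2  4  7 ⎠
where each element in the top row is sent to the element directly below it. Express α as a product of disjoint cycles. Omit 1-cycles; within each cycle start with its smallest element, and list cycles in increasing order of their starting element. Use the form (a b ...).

From 1: 1 → 8 → 4 → 3 → 9 → 7 → 2 → 5 → 1, closing the cycle (1 8 4 3 9 7 2 5).
Continuing from each remaining unvisited element yields (1 8 4 3 9 7 2 5).

(1 8 4 3 9 7 2 5)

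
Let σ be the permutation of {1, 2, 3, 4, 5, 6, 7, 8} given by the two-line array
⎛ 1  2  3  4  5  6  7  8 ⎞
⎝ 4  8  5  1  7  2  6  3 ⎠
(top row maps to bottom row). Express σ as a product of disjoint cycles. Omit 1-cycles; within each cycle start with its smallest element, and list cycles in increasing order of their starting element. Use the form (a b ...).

(1 4)(2 8 3 5 7 6)

Start at 1 and follow images: 1 → 4 → 1, giving the cycle (1 4).
Repeating from the next unused element and collecting all non-trivial cycles gives (1 4)(2 8 3 5 7 6).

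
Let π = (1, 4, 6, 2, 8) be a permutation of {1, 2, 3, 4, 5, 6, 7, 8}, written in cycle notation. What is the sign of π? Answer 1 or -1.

1

The cycle lengths are 5, 1, 1, 1.
A cycle is odd iff its length is even; π has 0 even-length cycles, so sgn(π) = (−1)^0 and π is even.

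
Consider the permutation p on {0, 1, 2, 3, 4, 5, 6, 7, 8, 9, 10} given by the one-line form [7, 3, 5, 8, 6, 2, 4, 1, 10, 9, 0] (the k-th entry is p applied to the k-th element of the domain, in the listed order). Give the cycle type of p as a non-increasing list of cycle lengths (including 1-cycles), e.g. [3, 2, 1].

The disjoint cycles are (0 7 1 3 8 10)(2 5)(4 6)(9), with lengths 6, 2, 2, 1 in non-increasing order.

[6, 2, 2, 1]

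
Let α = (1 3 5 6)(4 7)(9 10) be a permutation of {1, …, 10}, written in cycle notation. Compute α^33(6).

1

6 lies in the 4-cycle (1 3 5 6).
Powers repeat with period 4 on this cycle, and 33 mod 4 = 1, so α^33(6) = α^1(6).
Stepping 1 place around the cycle: 6 → 1.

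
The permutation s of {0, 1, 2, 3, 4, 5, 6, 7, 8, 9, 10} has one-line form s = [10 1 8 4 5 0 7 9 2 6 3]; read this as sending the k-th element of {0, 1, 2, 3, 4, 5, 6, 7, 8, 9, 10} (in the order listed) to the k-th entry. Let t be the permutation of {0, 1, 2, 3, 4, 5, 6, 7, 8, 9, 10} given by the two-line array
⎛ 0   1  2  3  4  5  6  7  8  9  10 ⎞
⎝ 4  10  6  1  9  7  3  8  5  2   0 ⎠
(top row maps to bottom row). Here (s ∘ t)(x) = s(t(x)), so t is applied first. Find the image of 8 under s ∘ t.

0

(s ∘ t)(8) = s(t(8)). t(8) = 5, then s(5) = 0. So (s ∘ t)(8) = 0.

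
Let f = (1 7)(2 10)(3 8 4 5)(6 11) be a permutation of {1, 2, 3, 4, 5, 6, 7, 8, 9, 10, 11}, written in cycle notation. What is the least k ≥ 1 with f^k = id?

4

The cycle type of f is (4, 2, 2, 2, 1).
The order of f is the least common multiple of its cycle lengths: lcm(4, 2, 2, 2) = 4.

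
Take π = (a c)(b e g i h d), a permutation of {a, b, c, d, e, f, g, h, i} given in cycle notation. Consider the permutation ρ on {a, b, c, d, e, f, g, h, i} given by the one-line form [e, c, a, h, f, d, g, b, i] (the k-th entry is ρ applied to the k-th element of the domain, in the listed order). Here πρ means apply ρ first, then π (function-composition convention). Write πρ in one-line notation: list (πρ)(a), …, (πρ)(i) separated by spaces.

(πρ)(x) = π(ρ(x)). Computing each image: π(ρ(a)) = π(e) = g, π(ρ(b)) = π(c) = a, π(ρ(c)) = π(a) = c, π(ρ(d)) = π(h) = d, π(ρ(e)) = π(f) = f, π(ρ(f)) = π(d) = b, π(ρ(g)) = π(g) = i, π(ρ(h)) = π(b) = e, π(ρ(i)) = π(i) = h.
Hence πρ = [g a c d f b i e h].

g a c d f b i e h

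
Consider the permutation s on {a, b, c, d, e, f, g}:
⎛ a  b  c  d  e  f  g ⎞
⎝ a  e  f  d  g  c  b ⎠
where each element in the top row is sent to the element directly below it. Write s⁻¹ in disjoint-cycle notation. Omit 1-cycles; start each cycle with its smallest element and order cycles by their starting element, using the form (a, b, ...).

(b, g, e)(c, f)

The cycle decomposition of s is (b, e, g)(c, f).
The inverse reverses every cycle; in canonical form, s⁻¹ = (b, g, e)(c, f).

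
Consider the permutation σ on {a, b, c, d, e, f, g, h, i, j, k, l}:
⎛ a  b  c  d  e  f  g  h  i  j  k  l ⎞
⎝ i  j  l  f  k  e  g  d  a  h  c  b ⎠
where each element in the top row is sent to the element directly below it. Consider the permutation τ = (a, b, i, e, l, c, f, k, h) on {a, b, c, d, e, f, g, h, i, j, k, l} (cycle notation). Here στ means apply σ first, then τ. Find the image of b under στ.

σ(b) = j, then τ(j) = j; composing gives (στ)(b) = j.

j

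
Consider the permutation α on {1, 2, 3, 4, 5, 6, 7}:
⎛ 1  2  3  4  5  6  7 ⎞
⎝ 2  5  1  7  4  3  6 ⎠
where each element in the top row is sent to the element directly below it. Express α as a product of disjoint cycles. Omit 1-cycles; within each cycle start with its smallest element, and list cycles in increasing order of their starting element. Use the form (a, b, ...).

Iterating α from 1 gives 1 → 2 → 5 → 4 → 7 → 6 → 3 → 1; that is the 7-cycle (1, 2, 5, 4, 7, 6, 3).
Repeating from the next unused element and collecting all non-trivial cycles gives (1, 2, 5, 4, 7, 6, 3).

(1, 2, 5, 4, 7, 6, 3)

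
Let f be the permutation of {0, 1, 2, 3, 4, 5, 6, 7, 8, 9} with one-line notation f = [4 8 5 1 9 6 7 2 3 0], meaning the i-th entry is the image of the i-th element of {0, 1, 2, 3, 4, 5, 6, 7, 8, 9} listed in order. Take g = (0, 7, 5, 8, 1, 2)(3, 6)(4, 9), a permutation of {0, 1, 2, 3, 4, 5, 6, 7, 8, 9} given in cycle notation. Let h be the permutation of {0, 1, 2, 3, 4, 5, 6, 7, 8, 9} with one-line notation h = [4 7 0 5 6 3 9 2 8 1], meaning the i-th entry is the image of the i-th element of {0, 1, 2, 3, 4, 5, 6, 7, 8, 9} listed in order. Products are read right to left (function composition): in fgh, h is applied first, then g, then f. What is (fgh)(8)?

8

Chase 8: h(8) = 8; g(8) = 1; f(1) = 8. Hence (fgh)(8) = 8.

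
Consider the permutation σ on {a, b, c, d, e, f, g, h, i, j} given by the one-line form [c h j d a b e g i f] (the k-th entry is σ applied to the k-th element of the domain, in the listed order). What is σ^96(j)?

Tracing j → f → … returns to j after 8 steps, so j lies in an 8-cycle (a, c, j, f, b, h, g, e).
Powers repeat with period 8 on this cycle, and 96 mod 8 = 0, so σ^96(j) = σ^0(j).
So σ^96(j) = j.

j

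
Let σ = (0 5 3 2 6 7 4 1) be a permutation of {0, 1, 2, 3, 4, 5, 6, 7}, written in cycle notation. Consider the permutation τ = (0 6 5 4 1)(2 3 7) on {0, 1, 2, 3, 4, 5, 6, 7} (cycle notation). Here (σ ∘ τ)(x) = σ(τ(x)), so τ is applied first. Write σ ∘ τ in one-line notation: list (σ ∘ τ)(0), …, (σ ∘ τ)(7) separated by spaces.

(σ ∘ τ)(x) = σ(τ(x)). Computing each image: σ(τ(0)) = σ(6) = 7, σ(τ(1)) = σ(0) = 5, σ(τ(2)) = σ(3) = 2, σ(τ(3)) = σ(7) = 4, σ(τ(4)) = σ(1) = 0, σ(τ(5)) = σ(4) = 1, σ(τ(6)) = σ(5) = 3, σ(τ(7)) = σ(2) = 6.
Hence σ ∘ τ = [7 5 2 4 0 1 3 6].

7 5 2 4 0 1 3 6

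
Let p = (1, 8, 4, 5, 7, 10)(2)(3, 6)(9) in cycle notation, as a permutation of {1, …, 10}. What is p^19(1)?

1 lies in the 6-cycle (1, 8, 4, 5, 7, 10).
Since the cycle has length 6, p^19 acts on it the same as p^1 (19 mod 6 = 1).
Advancing 1 step from 1: 1 → 8.

8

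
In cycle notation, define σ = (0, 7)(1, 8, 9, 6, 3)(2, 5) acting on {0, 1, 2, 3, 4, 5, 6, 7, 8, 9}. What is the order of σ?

The cycle type of σ is (5, 2, 2, 1).
The order of σ is the least common multiple of its cycle lengths: lcm(5, 2, 2) = 10.

10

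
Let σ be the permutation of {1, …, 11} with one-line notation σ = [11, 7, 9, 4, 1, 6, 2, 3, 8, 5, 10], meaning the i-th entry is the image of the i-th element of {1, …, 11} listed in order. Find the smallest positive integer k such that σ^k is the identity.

Writing σ as disjoint cycles, the cycle lengths are 4, 3, 2, 1, 1.
Since disjoint cycles commute, ord(σ) = lcm(4, 3, 2) = 12.

12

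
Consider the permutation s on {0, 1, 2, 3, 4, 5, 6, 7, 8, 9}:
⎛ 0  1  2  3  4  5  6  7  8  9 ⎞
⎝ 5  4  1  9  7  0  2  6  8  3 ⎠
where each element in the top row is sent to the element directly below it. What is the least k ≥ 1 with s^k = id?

10

Decomposing into disjoint cycles gives cycle lengths 5, 2, 2, 1.
The order of s is the least common multiple of its cycle lengths: lcm(5, 2, 2) = 10.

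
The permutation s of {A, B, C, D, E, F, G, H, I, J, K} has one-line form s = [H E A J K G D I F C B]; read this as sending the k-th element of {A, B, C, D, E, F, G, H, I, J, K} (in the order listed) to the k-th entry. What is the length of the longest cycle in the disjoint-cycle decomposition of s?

8

Decomposing into disjoint cycles gives (A, H, I, F, G, D, J, C)(B, E, K); the longest has length 8.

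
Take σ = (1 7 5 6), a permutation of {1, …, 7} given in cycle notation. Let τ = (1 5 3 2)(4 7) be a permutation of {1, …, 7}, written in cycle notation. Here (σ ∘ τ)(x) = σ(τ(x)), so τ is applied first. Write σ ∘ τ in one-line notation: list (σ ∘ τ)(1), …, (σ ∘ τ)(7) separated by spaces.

Chase each element through τ then σ: 1 → 5 → 6; 2 → 1 → 7; 3 → 2 → 2; 4 → 7 → 5; 5 → 3 → 3; 6 → 6 → 1; 7 → 4 → 4.
So σ ∘ τ in one-line form is 6 7 2 5 3 1 4.

6 7 2 5 3 1 4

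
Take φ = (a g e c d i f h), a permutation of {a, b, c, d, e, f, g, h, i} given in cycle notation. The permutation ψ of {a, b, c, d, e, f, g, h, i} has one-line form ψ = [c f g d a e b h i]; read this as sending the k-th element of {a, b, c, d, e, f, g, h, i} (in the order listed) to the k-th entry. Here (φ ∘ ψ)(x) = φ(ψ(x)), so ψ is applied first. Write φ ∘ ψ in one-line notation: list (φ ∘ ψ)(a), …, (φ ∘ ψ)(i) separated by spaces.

d h e i g c b a f

Chase each element through ψ then φ: a → c → d; b → f → h; c → g → e; d → d → i; e → a → g; f → e → c; g → b → b; h → h → a; i → i → f.
Collecting the images, φ ∘ ψ = [d h e i g c b a f].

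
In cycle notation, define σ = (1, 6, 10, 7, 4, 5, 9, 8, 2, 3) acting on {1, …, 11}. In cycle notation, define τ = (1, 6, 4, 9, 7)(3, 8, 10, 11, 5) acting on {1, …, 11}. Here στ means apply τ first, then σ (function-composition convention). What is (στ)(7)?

6

(στ)(7) = σ(τ(7)). τ(7) = 1, then σ(1) = 6. So (στ)(7) = 6.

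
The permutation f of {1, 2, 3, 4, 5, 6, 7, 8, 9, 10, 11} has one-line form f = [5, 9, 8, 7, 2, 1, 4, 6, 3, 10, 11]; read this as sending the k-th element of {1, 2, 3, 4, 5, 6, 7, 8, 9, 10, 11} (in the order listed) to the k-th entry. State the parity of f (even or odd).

odd

In disjoint-cycle form the cycle lengths are 7, 2, 1, 1.
A cycle of length ℓ contributes ℓ−1 transpositions, so f is a product of 6 + 1 = 7 transpositions — odd.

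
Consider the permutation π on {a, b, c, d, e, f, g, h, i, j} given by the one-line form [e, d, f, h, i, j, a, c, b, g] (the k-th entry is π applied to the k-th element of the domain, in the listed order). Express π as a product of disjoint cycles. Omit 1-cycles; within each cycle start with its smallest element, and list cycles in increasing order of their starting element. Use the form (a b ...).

(a e i b d h c f j g)

From a: a → e → i → b → d → h → c → f → j → g → a, closing the cycle (a e i b d h c f j g).
Repeating from the next unused element and collecting all non-trivial cycles gives (a e i b d h c f j g).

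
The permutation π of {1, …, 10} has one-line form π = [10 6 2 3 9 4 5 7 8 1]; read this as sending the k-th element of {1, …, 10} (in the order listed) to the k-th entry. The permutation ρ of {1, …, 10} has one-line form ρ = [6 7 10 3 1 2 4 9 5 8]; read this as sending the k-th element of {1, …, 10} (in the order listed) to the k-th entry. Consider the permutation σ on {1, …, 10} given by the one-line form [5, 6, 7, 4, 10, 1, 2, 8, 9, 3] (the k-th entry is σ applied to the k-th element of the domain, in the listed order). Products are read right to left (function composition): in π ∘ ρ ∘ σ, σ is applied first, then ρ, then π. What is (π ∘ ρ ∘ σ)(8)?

8

(π ∘ ρ ∘ σ)(8) = π(ρ(σ(8))). σ(8) = 8, then ρ(8) = 9, then π(9) = 8, so the result is 8.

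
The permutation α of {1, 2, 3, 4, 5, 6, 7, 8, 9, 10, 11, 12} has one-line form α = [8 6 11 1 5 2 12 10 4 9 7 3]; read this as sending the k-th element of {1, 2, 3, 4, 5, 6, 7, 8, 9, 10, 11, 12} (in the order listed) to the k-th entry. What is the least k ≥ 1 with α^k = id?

Decomposing into disjoint cycles gives cycle lengths 5, 4, 2, 1.
The order is lcm(5, 4, 2) = 20.

20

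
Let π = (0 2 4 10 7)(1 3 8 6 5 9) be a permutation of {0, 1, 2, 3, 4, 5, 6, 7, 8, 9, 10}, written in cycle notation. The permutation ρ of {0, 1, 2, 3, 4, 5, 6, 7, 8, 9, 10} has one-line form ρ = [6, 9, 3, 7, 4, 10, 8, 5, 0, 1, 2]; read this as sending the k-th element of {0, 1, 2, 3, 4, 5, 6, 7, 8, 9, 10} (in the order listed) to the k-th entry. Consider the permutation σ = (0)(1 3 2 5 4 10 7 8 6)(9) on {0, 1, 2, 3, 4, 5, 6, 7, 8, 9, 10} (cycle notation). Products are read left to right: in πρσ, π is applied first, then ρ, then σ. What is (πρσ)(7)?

(πρσ)(7) = σ(ρ(π(7))). π(7) = 0, then ρ(0) = 6, then σ(6) = 1, so the result is 1.

1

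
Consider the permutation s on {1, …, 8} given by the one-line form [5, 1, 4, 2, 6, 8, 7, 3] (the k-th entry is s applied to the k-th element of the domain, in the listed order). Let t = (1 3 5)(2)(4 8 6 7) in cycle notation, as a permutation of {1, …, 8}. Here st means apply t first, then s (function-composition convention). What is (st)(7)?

2

First apply t: t(7) = 4, then s(4) = 2. Thus (st)(7) = 2.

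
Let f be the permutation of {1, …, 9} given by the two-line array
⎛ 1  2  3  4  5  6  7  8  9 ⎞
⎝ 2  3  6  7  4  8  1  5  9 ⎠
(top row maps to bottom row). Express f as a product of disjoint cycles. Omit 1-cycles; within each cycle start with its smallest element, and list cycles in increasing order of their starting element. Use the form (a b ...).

From 1: 1 → 2 → 3 → 6 → 8 → 5 → 4 → 7 → 1, closing the cycle (1 2 3 6 8 5 4 7).
Repeating from the next unused element and collecting all non-trivial cycles gives (1 2 3 6 8 5 4 7).

(1 2 3 6 8 5 4 7)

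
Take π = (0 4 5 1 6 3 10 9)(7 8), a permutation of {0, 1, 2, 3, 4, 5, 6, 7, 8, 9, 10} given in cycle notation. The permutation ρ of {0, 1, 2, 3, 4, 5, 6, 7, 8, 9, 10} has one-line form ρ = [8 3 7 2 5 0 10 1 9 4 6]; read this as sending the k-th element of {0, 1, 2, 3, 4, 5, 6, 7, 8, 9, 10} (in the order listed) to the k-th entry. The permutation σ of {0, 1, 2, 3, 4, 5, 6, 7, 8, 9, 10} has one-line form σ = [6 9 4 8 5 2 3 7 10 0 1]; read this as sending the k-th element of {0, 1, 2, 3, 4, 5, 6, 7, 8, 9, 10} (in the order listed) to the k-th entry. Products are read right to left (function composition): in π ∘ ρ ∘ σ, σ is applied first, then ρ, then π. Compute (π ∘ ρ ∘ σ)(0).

Apply the permutations in order: σ(0) = 6, then ρ(6) = 10, then π(10) = 9. So (π ∘ ρ ∘ σ)(0) = 9.

9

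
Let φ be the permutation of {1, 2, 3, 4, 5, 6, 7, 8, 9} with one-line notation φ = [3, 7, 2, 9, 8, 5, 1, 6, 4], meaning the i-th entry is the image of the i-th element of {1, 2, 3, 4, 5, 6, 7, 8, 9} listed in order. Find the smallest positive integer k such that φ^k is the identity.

12

The disjoint-cycle form of φ has cycle lengths 4, 3, 2.
The order of φ is the least common multiple of its cycle lengths: lcm(4, 3, 2) = 12.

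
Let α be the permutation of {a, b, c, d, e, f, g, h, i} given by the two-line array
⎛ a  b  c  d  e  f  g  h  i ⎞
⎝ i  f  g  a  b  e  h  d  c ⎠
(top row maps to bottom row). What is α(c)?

g

The entry below c in the array is g, so α(c) = g.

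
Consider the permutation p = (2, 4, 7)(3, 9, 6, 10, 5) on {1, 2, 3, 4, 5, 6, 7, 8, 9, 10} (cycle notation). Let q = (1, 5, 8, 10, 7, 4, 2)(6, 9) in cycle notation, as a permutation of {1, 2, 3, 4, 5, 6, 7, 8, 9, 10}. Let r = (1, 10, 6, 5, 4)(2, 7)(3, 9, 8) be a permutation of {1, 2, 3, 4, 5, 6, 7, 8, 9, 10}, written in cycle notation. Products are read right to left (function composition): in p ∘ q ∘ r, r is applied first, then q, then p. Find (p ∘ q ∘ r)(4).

Apply the permutations in order: r(4) = 1, then q(1) = 5, then p(5) = 3. So (p ∘ q ∘ r)(4) = 3.

3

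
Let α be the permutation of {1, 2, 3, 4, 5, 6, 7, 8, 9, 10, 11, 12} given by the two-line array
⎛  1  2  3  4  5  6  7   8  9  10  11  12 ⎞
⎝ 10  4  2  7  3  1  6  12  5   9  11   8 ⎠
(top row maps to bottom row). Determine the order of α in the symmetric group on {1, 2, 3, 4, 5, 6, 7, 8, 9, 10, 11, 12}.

Writing α as disjoint cycles, the cycle lengths are 9, 2, 1.
The order of α is the least common multiple of its cycle lengths: lcm(9, 2) = 18.

18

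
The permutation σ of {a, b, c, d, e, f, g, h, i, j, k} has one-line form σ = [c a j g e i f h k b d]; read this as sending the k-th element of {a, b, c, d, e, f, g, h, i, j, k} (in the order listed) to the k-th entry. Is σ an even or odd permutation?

odd

In disjoint-cycle form the cycle lengths are 5, 4, 1, 1.
A cycle is odd iff its length is even; σ has 1 even-length cycle, so sgn(σ) = (−1)^1 and σ is odd.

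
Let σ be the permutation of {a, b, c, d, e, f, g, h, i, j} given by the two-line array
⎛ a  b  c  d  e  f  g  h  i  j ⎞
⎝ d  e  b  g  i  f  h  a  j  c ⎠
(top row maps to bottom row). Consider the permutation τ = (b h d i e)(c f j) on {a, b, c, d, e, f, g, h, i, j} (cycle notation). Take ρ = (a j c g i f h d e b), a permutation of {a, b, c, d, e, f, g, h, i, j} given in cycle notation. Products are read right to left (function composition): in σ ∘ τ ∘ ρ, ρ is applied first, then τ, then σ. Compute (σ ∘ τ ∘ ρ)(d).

Chase d: ρ(d) = e; τ(e) = b; σ(b) = e. Hence (σ ∘ τ ∘ ρ)(d) = e.

e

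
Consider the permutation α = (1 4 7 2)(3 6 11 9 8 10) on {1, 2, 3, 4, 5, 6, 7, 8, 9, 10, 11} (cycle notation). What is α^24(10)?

10 lies in the 6-cycle (3 6 11 9 8 10).
On a 6-cycle, α^6 is the identity, so α^24 = α^0 there (24 ≡ 0 mod 6).
So α^24(10) = 10.

10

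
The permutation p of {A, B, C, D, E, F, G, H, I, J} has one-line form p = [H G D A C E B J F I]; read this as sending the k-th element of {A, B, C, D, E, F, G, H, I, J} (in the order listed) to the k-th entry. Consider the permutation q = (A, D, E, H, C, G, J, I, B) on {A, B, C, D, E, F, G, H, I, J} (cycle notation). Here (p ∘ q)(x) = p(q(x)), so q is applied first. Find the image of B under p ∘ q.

H

First apply q: q(B) = A, then p(A) = H. Thus (p ∘ q)(B) = H.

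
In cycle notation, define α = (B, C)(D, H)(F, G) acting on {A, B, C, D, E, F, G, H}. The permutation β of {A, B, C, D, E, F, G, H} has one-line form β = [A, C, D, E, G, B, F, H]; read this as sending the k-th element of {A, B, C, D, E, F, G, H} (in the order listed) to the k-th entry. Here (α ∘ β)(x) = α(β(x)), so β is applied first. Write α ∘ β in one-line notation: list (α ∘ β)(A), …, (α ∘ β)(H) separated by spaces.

A B H E F C G D

(α ∘ β)(x) = α(β(x)). Computing each image: α(β(A)) = α(A) = A, α(β(B)) = α(C) = B, α(β(C)) = α(D) = H, α(β(D)) = α(E) = E, α(β(E)) = α(G) = F, α(β(F)) = α(B) = C, α(β(G)) = α(F) = G, α(β(H)) = α(H) = D.
Hence α ∘ β = [A B H E F C G D].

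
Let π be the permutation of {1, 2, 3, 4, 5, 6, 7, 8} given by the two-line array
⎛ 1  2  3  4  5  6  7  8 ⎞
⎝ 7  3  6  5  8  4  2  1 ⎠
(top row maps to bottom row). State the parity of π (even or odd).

odd

In disjoint-cycle form the cycle lengths are 8.
A cycle of length ℓ contributes ℓ−1 transpositions, so π is a product of 7 transpositions — odd.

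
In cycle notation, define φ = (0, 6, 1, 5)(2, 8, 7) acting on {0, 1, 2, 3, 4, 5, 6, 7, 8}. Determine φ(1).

5

Within (0, 6, 1, 5), 1 ↦ 5.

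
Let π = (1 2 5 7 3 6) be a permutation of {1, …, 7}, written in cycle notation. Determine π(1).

2

In the cycle (1 2 5 7 3 6), 1 is followed by 2, so π(1) = 2.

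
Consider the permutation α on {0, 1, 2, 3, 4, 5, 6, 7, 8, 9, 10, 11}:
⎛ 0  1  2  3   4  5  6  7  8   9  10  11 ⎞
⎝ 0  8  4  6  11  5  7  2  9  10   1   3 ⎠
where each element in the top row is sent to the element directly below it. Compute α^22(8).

10

Tracing 8 → 9 → … returns to 8 after 4 steps, so 8 lies in a 4-cycle (1 8 9 10).
Since the cycle has length 4, α^22 acts on it the same as α^2 (22 mod 4 = 2).
Stepping 2 places around the cycle: 8 → 9 → 10.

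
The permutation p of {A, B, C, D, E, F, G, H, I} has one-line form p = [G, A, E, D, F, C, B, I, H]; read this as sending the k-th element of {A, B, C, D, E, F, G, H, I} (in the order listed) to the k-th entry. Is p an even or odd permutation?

In disjoint-cycle form the cycle lengths are 3, 3, 2, 1.
A cycle of length ℓ contributes ℓ−1 transpositions, so p is a product of 2 + 2 + 1 = 5 transpositions — odd.

odd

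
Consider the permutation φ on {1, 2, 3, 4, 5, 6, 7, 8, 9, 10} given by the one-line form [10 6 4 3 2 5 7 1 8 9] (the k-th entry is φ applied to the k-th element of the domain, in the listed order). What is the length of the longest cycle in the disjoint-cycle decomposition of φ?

Decomposing into disjoint cycles gives (1, 10, 9, 8)(2, 6, 5)(3, 4); the longest has length 4.

4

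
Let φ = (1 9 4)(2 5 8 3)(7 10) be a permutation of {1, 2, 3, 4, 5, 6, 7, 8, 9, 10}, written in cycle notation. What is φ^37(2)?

2 lies in the 4-cycle (2 5 8 3).
Powers repeat with period 4 on this cycle, and 37 mod 4 = 1, so φ^37(2) = φ^1(2).
Advancing 1 step from 2: 2 → 5.

5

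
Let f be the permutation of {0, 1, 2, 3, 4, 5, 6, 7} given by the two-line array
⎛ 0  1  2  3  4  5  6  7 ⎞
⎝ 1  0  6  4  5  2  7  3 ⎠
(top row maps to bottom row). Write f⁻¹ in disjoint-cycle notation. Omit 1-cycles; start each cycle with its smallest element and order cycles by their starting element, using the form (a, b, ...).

(0, 1)(2, 5, 4, 3, 7, 6)

First write f in disjoint cycles: (0, 1)(2, 6, 7, 3, 4, 5).
Reversing each cycle (and rotating so the smallest element leads) gives f⁻¹ = (0, 1)(2, 5, 4, 3, 7, 6).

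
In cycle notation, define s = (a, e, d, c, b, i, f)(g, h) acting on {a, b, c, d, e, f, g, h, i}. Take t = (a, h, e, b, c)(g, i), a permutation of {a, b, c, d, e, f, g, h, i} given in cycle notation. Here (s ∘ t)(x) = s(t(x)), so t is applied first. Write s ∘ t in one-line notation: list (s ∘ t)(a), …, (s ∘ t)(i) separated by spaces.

Chase each element through t then s: a → h → g; b → c → b; c → a → e; d → d → c; e → b → i; f → f → a; g → i → f; h → e → d; i → g → h.
Collecting the images, s ∘ t = [g b e c i a f d h].

g b e c i a f d h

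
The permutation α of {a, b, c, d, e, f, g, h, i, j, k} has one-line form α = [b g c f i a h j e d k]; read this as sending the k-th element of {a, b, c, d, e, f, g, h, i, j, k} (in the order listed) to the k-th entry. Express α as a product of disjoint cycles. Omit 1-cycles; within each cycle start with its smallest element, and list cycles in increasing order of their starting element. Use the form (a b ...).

(a b g h j d f)(e i)

From a: a → b → g → h → j → d → f → a, closing the cycle (a b g h j d f).
Repeating from the next unused element and collecting all non-trivial cycles gives (a b g h j d f)(e i).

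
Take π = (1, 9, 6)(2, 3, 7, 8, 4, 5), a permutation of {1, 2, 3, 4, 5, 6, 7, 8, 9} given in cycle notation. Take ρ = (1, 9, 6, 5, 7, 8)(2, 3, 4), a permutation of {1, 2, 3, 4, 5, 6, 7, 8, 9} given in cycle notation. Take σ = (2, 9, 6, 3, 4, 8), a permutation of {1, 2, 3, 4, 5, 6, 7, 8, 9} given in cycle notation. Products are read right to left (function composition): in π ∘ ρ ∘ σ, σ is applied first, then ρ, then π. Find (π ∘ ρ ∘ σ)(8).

(π ∘ ρ ∘ σ)(8) = π(ρ(σ(8))). σ(8) = 2, then ρ(2) = 3, then π(3) = 7, so the result is 7.

7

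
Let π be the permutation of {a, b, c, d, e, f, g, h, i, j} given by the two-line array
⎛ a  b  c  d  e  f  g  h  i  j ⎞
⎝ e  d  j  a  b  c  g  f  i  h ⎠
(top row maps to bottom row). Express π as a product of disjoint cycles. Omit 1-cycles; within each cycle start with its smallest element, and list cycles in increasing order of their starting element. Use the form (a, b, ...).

(a, e, b, d)(c, j, h, f)

Start at a and follow images: a → e → b → d → a, giving the cycle (a, e, b, d).
Continuing from each remaining unvisited element yields (a, e, b, d)(c, j, h, f).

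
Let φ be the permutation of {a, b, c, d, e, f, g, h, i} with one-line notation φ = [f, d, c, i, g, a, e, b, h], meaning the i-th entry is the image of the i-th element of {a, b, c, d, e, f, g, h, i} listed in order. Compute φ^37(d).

i

Tracing d → i → … returns to d after 4 steps, so d lies in a 4-cycle (b, d, i, h).
Since the cycle has length 4, φ^37 acts on it the same as φ^1 (37 mod 4 = 1).
Stepping 1 place around the cycle: d → i.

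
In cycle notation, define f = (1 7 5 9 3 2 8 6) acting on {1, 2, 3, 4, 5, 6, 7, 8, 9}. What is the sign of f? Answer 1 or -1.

The cycle lengths are 8, 1.
A cycle is odd iff its length is even; f has 1 even-length cycle, so sgn(f) = (−1)^1 and f is odd.

-1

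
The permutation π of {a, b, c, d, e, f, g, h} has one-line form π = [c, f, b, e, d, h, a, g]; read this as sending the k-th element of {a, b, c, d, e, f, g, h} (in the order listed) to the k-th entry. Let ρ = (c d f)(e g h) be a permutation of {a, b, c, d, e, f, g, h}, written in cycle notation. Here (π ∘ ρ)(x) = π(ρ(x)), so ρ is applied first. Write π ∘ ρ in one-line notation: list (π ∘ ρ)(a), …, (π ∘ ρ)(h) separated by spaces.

c f e h a b g d

(π ∘ ρ)(x) = π(ρ(x)). Computing each image: π(ρ(a)) = π(a) = c, π(ρ(b)) = π(b) = f, π(ρ(c)) = π(d) = e, π(ρ(d)) = π(f) = h, π(ρ(e)) = π(g) = a, π(ρ(f)) = π(c) = b, π(ρ(g)) = π(h) = g, π(ρ(h)) = π(e) = d.
Hence π ∘ ρ = [c f e h a b g d].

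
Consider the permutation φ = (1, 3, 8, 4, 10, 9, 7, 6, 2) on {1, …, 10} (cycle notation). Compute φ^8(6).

6 lies in the 9-cycle (1, 3, 8, 4, 10, 9, 7, 6, 2).
Stepping 8 places around the cycle: 6 → 2 → 1 → 3 → 8 → 4 → 10 → 9 → 7.

7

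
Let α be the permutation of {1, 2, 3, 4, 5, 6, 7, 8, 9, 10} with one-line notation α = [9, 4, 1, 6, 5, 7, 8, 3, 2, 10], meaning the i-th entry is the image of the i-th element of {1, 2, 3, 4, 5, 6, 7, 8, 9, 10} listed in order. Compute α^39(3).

Tracing 3 → 1 → … returns to 3 after 8 steps, so 3 lies in an 8-cycle (1 9 2 4 6 7 8 3).
Powers repeat with period 8 on this cycle, and 39 mod 8 = 7, so α^39(3) = α^7(3).
Stepping 7 places around the cycle: 3 → 1 → 9 → 2 → 4 → 6 → 7 → 8.

8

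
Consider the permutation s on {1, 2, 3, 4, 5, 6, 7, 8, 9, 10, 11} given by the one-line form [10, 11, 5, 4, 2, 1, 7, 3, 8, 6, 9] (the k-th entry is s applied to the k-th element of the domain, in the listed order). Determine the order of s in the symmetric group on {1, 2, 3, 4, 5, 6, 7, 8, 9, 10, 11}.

Writing s as disjoint cycles, the cycle lengths are 6, 3, 1, 1.
Since disjoint cycles commute, ord(s) = lcm(6, 3) = 6.

6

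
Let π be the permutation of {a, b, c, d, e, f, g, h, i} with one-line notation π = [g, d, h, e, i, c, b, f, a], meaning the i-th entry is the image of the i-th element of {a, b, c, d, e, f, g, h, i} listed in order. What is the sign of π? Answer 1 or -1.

-1

In disjoint-cycle form the cycle lengths are 6, 3.
A cycle of length ℓ contributes ℓ−1 transpositions, so π is a product of 5 + 2 = 7 transpositions — odd.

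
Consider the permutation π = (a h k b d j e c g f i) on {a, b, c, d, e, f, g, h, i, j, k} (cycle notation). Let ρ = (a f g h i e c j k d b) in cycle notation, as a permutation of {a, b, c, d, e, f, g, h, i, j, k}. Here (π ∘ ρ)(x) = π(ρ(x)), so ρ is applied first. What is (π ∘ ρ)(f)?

f

First apply ρ: ρ(f) = g, then π(g) = f. Thus (π ∘ ρ)(f) = f.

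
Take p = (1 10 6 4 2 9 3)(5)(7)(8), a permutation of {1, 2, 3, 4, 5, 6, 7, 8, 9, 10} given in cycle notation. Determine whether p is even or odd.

The cycle lengths are 7, 1, 1, 1.
A cycle is odd iff its length is even; p has 0 even-length cycles, so sgn(p) = (−1)^0 and p is even.

even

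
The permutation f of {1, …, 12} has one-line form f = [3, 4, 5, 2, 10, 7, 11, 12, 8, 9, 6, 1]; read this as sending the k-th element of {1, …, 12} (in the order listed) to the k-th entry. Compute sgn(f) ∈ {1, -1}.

-1

In disjoint-cycle form the cycle lengths are 7, 3, 2.
A cycle is odd iff its length is even; f has 1 even-length cycle, so sgn(f) = (−1)^1 and f is odd.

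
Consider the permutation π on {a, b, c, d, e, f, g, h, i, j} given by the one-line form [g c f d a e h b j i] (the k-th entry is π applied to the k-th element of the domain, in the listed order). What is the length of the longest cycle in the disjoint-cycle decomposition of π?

7

Decomposing into disjoint cycles gives (a, g, h, b, c, f, e)(i, j); the longest has length 7.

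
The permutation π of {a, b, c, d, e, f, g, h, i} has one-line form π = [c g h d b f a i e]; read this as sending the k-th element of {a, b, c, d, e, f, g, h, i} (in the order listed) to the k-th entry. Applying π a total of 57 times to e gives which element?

Tracing e → b → … returns to e after 7 steps, so e lies in a 7-cycle (a c h i e b g).
Powers repeat with period 7 on this cycle, and 57 mod 7 = 1, so π^57(e) = π^1(e).
Stepping 1 place around the cycle: e → b.

b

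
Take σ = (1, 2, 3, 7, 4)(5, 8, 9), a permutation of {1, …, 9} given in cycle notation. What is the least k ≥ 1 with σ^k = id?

The disjoint cycles have lengths 5, 3, 1.
The order of σ is the least common multiple of its cycle lengths: lcm(5, 3) = 15.

15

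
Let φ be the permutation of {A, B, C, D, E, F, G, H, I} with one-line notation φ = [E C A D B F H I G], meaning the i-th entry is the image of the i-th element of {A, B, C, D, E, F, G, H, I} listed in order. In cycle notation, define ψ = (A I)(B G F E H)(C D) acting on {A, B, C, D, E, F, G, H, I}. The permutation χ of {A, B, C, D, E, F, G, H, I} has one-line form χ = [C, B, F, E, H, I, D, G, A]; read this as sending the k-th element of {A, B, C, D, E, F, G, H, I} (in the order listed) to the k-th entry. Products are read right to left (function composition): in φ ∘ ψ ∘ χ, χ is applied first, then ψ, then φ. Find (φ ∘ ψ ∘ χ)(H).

Apply the permutations in order: χ(H) = G, then ψ(G) = F, then φ(F) = F. So (φ ∘ ψ ∘ χ)(H) = F.

F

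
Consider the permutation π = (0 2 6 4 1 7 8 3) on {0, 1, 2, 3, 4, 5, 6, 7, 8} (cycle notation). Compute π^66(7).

7 lies in the 8-cycle (0 2 6 4 1 7 8 3).
Powers repeat with period 8 on this cycle, and 66 mod 8 = 2, so π^66(7) = π^2(7).
Stepping 2 places around the cycle: 7 → 8 → 3.

3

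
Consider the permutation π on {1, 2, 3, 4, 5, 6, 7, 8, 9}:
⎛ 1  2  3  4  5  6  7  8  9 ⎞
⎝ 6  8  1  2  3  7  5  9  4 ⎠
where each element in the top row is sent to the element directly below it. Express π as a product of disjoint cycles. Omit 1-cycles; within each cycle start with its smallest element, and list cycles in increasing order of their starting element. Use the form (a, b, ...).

Iterating π from 1 gives 1 → 6 → 7 → 5 → 3 → 1; that is the 5-cycle (1, 6, 7, 5, 3).
Continuing from each remaining unvisited element yields (1, 6, 7, 5, 3)(2, 8, 9, 4).

(1, 6, 7, 5, 3)(2, 8, 9, 4)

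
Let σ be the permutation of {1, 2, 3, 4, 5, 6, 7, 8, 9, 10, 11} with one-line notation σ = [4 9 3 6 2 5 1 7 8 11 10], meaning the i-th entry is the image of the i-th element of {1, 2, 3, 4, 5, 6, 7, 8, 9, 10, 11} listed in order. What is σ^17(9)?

Tracing 9 → 8 → … returns to 9 after 8 steps, so 9 lies in an 8-cycle (1, 4, 6, 5, 2, 9, 8, 7).
Since the cycle has length 8, σ^17 acts on it the same as σ^1 (17 mod 8 = 1).
Stepping 1 place around the cycle: 9 → 8.

8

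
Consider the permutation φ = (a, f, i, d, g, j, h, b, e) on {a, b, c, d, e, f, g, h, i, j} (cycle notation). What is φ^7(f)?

e

f lies in the 9-cycle (a, f, i, d, g, j, h, b, e).
Advancing 7 steps from f: f → i → d → g → j → h → b → e.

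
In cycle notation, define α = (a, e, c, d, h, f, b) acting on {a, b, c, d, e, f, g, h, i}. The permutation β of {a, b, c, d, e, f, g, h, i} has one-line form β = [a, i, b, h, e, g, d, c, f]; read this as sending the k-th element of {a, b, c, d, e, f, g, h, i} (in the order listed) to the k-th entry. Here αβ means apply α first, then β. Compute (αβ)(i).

f

α(i) = i, then β(i) = f; composing gives (αβ)(i) = f.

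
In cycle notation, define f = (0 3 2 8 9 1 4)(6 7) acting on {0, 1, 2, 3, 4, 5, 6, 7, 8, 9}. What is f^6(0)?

4

0 lies in the 7-cycle (0 3 2 8 9 1 4).
Stepping 6 places around the cycle: 0 → 3 → 2 → 8 → 9 → 1 → 4.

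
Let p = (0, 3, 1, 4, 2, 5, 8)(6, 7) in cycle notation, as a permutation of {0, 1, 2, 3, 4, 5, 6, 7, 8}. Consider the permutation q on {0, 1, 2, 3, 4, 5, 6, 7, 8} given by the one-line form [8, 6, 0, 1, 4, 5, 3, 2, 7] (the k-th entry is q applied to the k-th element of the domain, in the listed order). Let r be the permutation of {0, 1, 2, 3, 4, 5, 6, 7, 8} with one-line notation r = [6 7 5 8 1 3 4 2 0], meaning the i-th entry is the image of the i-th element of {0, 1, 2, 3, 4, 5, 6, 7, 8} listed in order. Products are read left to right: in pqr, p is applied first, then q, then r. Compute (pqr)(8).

0

Chase 8: p(8) = 0; q(0) = 8; r(8) = 0. Hence (pqr)(8) = 0.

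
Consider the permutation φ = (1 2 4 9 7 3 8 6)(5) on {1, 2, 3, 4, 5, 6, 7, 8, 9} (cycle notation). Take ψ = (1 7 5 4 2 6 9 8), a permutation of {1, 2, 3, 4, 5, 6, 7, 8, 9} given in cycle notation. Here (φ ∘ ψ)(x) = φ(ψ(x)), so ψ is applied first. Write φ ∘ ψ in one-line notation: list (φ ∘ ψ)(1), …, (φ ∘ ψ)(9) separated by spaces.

For each element, apply ψ then φ: 1 → 7 → 3; 2 → 6 → 1; 3 → 3 → 8; 4 → 2 → 4; 5 → 4 → 9; 6 → 9 → 7; 7 → 5 → 5; 8 → 1 → 2; 9 → 8 → 6.
Collecting the images, φ ∘ ψ = [3 1 8 4 9 7 5 2 6].

3 1 8 4 9 7 5 2 6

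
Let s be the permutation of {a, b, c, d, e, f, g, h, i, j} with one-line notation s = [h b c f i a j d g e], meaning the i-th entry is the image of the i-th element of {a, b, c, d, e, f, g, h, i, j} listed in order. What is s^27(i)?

Tracing i → g → … returns to i after 4 steps, so i lies in a 4-cycle (e i g j).
Powers repeat with period 4 on this cycle, and 27 mod 4 = 3, so s^27(i) = s^3(i).
Advancing 3 steps from i: i → g → j → e.

e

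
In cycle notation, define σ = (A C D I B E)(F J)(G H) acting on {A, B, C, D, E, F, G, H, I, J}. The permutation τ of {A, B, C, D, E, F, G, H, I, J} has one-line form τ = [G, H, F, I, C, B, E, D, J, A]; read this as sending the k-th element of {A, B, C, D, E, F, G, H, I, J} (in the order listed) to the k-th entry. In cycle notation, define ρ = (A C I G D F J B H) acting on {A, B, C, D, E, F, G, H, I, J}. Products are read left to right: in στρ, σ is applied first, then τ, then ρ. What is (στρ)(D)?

B

(στρ)(D) = ρ(τ(σ(D))). σ(D) = I, then τ(I) = J, then ρ(J) = B, so the result is B.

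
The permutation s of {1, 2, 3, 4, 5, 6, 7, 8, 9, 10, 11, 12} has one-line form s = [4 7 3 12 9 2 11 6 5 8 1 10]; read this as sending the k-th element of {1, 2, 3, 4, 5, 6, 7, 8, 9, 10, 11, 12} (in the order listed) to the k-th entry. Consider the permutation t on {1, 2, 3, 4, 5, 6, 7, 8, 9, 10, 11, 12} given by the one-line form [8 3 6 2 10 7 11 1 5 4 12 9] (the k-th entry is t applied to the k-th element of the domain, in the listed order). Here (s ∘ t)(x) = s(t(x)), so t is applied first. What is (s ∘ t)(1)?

t(1) = 8, then s(8) = 6; composing gives (s ∘ t)(1) = 6.

6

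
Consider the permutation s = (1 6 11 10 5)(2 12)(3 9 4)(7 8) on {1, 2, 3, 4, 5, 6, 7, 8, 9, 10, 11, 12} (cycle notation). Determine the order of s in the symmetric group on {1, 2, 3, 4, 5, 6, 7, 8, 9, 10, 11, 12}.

30

The cycle type of s is (5, 3, 2, 2).
The order is lcm(5, 3, 2, 2) = 30.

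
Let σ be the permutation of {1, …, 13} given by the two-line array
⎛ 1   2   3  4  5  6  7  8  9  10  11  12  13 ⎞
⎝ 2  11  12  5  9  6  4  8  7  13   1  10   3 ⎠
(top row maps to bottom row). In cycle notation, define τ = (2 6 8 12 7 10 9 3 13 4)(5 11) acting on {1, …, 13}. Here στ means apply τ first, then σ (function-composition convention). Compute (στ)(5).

1

(στ)(5) = σ(τ(5)). τ(5) = 11, then σ(11) = 1. So (στ)(5) = 1.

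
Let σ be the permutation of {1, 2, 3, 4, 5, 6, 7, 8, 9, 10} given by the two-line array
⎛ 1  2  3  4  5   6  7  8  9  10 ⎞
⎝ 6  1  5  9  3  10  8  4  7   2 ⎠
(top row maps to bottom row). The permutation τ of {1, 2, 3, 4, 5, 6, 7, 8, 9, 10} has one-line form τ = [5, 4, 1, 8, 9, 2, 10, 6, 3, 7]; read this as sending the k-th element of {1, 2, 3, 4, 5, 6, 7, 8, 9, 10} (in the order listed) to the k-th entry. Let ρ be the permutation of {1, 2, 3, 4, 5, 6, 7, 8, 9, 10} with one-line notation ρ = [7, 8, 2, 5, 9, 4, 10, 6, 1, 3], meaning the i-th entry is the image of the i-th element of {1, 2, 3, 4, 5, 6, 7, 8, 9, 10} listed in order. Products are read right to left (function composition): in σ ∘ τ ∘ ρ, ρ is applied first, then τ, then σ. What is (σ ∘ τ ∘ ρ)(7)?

8

Chase 7: ρ(7) = 10; τ(10) = 7; σ(7) = 8. Hence (σ ∘ τ ∘ ρ)(7) = 8.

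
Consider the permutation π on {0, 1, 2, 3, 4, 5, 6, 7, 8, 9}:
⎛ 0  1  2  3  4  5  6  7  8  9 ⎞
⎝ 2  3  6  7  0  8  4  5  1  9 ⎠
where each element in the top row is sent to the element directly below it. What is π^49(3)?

1

Tracing 3 → 7 → … returns to 3 after 5 steps, so 3 lies in a 5-cycle (1, 3, 7, 5, 8).
Since the cycle has length 5, π^49 acts on it the same as π^4 (49 mod 5 = 4).
Advancing 4 steps from 3: 3 → 7 → 5 → 8 → 1.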